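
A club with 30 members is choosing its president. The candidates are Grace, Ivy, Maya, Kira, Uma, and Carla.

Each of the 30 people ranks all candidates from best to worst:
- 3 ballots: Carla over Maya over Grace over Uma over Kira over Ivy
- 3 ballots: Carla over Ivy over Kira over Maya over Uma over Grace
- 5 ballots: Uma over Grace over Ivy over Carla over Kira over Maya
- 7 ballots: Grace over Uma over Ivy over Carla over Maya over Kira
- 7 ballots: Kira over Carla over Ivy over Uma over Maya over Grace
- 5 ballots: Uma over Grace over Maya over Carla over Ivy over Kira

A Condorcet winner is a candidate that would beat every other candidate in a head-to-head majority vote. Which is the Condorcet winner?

Uma vs Grace: 20–10
Uma vs Ivy: 20–10
Uma vs Maya: 24–6
Uma vs Kira: 20–10
Uma vs Carla: 17–13
Uma beats every other candidate.

Uma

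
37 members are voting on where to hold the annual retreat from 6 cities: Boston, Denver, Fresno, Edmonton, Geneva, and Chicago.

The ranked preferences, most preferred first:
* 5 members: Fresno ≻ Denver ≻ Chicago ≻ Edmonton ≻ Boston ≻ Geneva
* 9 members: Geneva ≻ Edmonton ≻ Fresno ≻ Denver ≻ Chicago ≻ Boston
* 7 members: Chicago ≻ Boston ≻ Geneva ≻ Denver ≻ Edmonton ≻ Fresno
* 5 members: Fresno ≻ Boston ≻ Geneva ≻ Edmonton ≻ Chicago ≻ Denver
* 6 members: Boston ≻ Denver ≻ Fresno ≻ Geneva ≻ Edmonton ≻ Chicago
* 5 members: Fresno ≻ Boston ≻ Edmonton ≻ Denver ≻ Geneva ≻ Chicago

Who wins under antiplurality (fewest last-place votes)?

Edmonton

Last-place votes: Boston 9, Denver 5, Fresno 7, Edmonton 0, Geneva 5, Chicago 11.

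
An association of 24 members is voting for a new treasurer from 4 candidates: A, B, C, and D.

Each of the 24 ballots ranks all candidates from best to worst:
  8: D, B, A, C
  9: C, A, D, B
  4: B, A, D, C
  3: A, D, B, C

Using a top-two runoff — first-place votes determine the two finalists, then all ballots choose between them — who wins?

Round 1 first-place votes: A 3, B 4, C 9, D 8. C and D advance.
Runoff: C is ranked above D on 9 ballots, D above C on 15.

D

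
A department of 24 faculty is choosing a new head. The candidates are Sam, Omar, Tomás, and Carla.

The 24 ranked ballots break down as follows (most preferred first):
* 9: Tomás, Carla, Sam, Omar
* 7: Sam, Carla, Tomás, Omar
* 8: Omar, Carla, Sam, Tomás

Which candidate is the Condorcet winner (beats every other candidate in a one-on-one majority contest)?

Carla vs Sam: 17–7
Carla vs Omar: 16–8
Carla vs Tomás: 15–9
Carla beats every other candidate.

Carla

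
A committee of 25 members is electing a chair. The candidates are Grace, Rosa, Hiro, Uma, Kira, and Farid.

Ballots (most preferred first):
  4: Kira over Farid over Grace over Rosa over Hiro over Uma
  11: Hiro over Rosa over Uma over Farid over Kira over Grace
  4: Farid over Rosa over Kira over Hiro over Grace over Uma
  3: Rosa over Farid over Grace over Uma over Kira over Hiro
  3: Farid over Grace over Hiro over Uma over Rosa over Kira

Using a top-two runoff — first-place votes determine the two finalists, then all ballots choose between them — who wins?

Round 1 first-place votes: Grace 0, Rosa 3, Hiro 11, Uma 0, Kira 4, Farid 7. Hiro and Farid advance.
Runoff: Hiro is ranked above Farid on 11 ballots, Farid above Hiro on 14.

Farid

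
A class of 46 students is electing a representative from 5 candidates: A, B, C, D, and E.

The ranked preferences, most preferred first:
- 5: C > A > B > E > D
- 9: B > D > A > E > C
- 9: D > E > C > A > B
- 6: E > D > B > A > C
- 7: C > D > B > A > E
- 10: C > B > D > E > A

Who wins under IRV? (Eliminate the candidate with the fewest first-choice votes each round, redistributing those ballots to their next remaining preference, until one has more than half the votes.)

Round 1: A 0, B 9, C 22, D 9, E 6. A eliminated.
Round 2: B 9, C 22, D 9, E 6. E eliminated.
Round 3: B 9, C 22, D 15. B eliminated.
Round 4: C 22, D 24. D has a majority (≥24).

D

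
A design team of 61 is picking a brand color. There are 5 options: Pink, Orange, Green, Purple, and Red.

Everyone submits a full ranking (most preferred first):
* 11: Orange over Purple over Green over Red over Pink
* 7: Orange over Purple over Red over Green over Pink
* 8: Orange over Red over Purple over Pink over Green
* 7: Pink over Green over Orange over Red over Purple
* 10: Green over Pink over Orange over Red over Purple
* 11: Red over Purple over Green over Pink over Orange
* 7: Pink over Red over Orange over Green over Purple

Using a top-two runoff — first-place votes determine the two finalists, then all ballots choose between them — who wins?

Pink

Round 1 first-place votes: Pink 14, Orange 26, Green 10, Purple 0, Red 11. Orange and Pink advance.
Runoff: Orange is ranked above Pink on 26 ballots, Pink above Orange on 35.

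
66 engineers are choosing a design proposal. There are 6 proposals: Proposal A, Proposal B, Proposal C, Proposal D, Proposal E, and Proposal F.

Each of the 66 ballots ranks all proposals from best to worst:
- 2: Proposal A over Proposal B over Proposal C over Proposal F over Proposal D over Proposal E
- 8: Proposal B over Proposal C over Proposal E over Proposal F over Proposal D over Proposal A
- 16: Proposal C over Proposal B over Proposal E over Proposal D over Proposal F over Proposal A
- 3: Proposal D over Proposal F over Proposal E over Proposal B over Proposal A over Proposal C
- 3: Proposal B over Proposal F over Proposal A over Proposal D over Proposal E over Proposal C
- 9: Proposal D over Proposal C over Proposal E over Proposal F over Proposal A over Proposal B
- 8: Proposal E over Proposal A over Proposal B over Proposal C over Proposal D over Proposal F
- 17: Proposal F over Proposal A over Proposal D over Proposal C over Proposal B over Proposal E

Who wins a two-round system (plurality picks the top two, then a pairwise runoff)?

Round 1 first-place votes: Proposal A 2, Proposal B 11, Proposal C 16, Proposal D 12, Proposal E 8, Proposal F 17. Proposal F and Proposal C advance.
Runoff: Proposal F is ranked above Proposal C on 23 ballots, Proposal C above Proposal F on 43.

Proposal C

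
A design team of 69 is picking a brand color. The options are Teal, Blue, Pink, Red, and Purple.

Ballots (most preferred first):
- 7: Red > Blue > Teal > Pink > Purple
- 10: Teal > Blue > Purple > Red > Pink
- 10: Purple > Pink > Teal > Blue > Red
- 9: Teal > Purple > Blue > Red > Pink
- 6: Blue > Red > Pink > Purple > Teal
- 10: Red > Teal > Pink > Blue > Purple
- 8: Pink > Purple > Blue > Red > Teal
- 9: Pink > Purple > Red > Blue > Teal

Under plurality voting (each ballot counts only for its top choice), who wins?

Teal

First-place votes: Teal 19, Blue 6, Pink 17, Red 17, Purple 10.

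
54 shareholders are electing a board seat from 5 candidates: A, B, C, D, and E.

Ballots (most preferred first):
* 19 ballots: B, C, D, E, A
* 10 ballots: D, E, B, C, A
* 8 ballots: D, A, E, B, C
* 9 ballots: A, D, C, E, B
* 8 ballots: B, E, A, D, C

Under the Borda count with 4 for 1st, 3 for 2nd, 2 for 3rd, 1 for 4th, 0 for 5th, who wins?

A: 19×0 + 10×0 + 8×3 + 9×4 + 8×2 = 76
B: 19×4 + 10×2 + 8×1 + 9×0 + 8×4 = 136
C: 19×3 + 10×1 + 8×0 + 9×2 + 8×0 = 85
D: 19×2 + 10×4 + 8×4 + 9×3 + 8×1 = 145
E: 19×1 + 10×3 + 8×2 + 9×1 + 8×3 = 98

D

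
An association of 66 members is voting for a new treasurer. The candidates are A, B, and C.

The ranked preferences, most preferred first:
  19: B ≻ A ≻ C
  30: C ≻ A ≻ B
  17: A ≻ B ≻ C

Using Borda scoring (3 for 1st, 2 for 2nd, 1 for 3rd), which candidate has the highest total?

A

A: 19×2 + 30×2 + 17×3 = 149
B: 19×3 + 30×1 + 17×2 = 121
C: 19×1 + 30×3 + 17×1 = 126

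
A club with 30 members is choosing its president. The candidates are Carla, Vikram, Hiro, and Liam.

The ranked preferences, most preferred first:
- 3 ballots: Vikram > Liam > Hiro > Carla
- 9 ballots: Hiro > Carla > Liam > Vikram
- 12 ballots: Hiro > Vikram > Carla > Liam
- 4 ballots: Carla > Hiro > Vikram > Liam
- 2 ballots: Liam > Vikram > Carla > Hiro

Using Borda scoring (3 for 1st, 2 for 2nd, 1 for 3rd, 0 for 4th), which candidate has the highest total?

Carla: 3×0 + 9×2 + 12×1 + 4×3 + 2×1 = 44
Vikram: 3×3 + 9×0 + 12×2 + 4×1 + 2×2 = 41
Hiro: 3×1 + 9×3 + 12×3 + 4×2 + 2×0 = 74
Liam: 3×2 + 9×1 + 12×0 + 4×0 + 2×3 = 21

Hiro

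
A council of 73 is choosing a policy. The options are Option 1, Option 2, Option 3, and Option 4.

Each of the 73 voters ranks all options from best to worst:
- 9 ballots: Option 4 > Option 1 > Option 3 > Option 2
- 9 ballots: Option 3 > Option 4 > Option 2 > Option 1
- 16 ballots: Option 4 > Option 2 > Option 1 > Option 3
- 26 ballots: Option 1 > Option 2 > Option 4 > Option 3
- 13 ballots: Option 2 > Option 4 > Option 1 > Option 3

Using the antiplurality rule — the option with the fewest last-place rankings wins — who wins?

Last-place votes: Option 1 9, Option 2 9, Option 3 55, Option 4 0.

Option 4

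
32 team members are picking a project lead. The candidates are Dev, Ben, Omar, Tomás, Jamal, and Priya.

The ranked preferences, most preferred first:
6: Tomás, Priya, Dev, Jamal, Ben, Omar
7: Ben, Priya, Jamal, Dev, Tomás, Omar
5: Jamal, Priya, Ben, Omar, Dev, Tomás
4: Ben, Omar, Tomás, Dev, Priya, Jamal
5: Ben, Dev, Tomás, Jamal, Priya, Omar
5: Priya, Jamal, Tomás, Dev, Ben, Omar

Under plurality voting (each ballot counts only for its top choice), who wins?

First-place votes: Dev 0, Ben 16, Omar 0, Tomás 6, Jamal 5, Priya 5.

Ben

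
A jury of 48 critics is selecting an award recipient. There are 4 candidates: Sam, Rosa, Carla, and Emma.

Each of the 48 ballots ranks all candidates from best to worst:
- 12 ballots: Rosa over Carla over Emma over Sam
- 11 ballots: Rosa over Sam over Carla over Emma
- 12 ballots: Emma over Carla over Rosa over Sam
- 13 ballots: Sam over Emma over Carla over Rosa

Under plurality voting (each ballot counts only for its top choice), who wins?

Rosa

First-place votes: Sam 13, Rosa 23, Carla 0, Emma 12.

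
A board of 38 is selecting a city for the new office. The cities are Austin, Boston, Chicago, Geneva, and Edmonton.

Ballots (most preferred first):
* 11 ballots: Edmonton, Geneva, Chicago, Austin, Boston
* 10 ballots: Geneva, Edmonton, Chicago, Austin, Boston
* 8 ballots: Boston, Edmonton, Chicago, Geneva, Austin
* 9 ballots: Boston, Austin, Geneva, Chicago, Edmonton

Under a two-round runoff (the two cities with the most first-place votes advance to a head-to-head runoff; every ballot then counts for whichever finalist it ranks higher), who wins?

Round 1 first-place votes: Austin 0, Boston 17, Chicago 0, Geneva 10, Edmonton 11. Boston and Edmonton advance.
Runoff: Boston is ranked above Edmonton on 17 ballots, Edmonton above Boston on 21.

Edmonton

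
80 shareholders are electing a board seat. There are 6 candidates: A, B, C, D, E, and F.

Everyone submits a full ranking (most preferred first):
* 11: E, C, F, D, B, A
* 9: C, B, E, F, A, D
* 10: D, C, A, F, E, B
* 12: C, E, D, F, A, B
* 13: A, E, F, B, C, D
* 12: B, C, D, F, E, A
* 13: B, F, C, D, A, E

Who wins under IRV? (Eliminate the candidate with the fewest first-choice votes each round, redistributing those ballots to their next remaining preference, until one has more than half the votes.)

Round 1: A 13, B 25, C 21, D 10, E 11, F 0. F eliminated.
Round 2: A 13, B 25, C 21, D 10, E 11. D eliminated.
Round 3: A 13, B 25, C 31, E 11. E eliminated.
Round 4: A 13, B 25, C 42. C has a majority (≥41).

C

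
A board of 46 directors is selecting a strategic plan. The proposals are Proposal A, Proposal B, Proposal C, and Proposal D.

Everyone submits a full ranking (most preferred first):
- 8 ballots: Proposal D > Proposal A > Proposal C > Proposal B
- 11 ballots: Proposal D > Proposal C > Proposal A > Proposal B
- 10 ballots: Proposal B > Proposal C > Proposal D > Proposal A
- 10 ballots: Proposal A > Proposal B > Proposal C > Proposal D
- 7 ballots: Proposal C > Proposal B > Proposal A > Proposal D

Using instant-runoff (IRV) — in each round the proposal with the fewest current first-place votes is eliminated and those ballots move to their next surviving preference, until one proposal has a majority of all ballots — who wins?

Round 1: Proposal A 10, Proposal B 10, Proposal C 7, Proposal D 19. Proposal C eliminated.
Round 2: Proposal A 10, Proposal B 17, Proposal D 19. Proposal A eliminated.
Round 3: Proposal B 27, Proposal D 19. Proposal B has a majority (≥24).

Proposal B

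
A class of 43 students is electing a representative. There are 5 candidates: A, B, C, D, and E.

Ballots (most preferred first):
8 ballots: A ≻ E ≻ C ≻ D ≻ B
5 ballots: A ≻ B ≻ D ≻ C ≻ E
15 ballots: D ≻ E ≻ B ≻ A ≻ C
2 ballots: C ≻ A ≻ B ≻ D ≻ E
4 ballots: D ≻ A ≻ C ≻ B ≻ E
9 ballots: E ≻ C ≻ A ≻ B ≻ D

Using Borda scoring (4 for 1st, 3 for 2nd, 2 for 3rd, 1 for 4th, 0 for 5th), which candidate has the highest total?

A: 8×4 + 5×4 + 15×1 + 2×3 + 4×3 + 9×2 = 103
B: 8×0 + 5×3 + 15×2 + 2×2 + 4×1 + 9×1 = 62
C: 8×2 + 5×1 + 15×0 + 2×4 + 4×2 + 9×3 = 64
D: 8×1 + 5×2 + 15×4 + 2×1 + 4×4 + 9×0 = 96
E: 8×3 + 5×0 + 15×3 + 2×0 + 4×0 + 9×4 = 105

E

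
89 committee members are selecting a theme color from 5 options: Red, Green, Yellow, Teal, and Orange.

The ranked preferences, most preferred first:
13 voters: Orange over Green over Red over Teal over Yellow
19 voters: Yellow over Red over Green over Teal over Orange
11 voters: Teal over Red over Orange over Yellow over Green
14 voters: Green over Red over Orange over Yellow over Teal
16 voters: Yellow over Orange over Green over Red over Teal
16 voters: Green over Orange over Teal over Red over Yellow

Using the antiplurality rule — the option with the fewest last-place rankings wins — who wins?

Red

Last-place votes: Red 0, Green 11, Yellow 29, Teal 30, Orange 19.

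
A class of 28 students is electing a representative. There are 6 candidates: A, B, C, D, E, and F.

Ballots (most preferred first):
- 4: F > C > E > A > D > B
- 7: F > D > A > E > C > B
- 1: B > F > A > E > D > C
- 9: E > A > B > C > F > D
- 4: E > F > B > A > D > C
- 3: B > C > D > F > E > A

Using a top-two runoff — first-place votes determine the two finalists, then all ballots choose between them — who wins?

Round 1 first-place votes: A 0, B 4, C 0, D 0, E 13, F 11. E and F advance.
Runoff: E is ranked above F on 13 ballots, F above E on 15.

F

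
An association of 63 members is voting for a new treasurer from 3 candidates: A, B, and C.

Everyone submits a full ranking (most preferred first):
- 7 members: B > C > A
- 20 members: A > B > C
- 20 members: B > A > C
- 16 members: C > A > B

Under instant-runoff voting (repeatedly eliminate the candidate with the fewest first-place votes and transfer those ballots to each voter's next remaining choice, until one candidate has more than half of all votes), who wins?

Round 1: A 20, B 27, C 16. C eliminated.
Round 2: A 36, B 27. A has a majority (≥32).

A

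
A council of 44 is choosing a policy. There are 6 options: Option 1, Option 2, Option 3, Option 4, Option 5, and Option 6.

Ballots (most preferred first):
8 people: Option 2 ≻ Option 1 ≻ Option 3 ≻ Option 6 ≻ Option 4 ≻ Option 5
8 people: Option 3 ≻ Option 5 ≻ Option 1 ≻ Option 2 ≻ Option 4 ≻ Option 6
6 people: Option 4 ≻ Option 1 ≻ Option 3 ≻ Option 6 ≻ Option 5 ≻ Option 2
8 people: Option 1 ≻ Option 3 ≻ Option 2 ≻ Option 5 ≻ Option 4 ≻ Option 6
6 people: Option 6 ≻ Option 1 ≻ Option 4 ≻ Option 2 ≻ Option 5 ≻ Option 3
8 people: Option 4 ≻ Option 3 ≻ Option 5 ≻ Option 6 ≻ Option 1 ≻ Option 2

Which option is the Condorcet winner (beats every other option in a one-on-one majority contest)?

Option 1 vs Option 2: 36–8
Option 1 vs Option 3: 28–16
Option 1 vs Option 4: 30–14
Option 1 vs Option 5: 28–16
Option 1 vs Option 6: 30–14
Option 1 beats every other option.

Option 1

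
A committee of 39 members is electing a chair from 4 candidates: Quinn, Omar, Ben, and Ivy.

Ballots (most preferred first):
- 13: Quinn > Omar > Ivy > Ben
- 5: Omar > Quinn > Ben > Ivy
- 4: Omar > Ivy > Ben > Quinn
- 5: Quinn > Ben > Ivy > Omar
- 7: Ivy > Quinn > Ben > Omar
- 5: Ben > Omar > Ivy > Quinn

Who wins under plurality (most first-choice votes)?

Quinn

First-place votes: Quinn 18, Omar 9, Ben 5, Ivy 7.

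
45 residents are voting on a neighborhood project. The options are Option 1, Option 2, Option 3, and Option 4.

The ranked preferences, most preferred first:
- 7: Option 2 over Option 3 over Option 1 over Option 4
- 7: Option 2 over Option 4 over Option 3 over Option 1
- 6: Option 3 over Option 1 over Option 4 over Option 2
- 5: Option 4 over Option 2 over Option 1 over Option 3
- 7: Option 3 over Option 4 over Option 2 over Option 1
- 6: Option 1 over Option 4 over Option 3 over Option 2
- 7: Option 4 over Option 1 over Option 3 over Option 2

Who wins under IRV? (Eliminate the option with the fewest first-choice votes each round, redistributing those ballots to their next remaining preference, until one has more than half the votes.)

Option 4

Round 1: Option 1 6, Option 2 14, Option 3 13, Option 4 12. Option 1 eliminated.
Round 2: Option 2 14, Option 3 13, Option 4 18. Option 3 eliminated.
Round 3: Option 2 14, Option 4 31. Option 4 has a majority (≥23).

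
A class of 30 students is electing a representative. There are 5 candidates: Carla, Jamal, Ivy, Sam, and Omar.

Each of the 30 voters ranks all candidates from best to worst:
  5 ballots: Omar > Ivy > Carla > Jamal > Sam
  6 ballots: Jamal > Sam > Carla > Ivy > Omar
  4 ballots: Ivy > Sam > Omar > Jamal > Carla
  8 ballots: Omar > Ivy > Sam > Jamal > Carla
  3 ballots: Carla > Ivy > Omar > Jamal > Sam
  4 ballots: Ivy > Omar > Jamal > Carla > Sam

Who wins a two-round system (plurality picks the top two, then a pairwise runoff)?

Round 1 first-place votes: Carla 3, Jamal 6, Ivy 8, Sam 0, Omar 13. Omar and Ivy advance.
Runoff: Omar is ranked above Ivy on 13 ballots, Ivy above Omar on 17.

Ivy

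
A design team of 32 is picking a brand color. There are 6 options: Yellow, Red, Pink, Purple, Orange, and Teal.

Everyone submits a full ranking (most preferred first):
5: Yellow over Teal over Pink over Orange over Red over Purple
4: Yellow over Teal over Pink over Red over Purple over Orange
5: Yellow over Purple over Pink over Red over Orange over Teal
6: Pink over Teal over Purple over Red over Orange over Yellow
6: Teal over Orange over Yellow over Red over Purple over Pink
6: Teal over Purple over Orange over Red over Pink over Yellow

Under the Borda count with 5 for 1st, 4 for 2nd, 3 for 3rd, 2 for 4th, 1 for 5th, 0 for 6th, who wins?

Teal

Yellow: 5×5 + 4×5 + 5×5 + 6×0 + 6×3 + 6×0 = 88
Red: 5×1 + 4×2 + 5×2 + 6×2 + 6×2 + 6×2 = 59
Pink: 5×3 + 4×3 + 5×3 + 6×5 + 6×0 + 6×1 = 78
Purple: 5×0 + 4×1 + 5×4 + 6×3 + 6×1 + 6×4 = 72
Orange: 5×2 + 4×0 + 5×1 + 6×1 + 6×4 + 6×3 = 63
Teal: 5×4 + 4×4 + 5×0 + 6×4 + 6×5 + 6×5 = 120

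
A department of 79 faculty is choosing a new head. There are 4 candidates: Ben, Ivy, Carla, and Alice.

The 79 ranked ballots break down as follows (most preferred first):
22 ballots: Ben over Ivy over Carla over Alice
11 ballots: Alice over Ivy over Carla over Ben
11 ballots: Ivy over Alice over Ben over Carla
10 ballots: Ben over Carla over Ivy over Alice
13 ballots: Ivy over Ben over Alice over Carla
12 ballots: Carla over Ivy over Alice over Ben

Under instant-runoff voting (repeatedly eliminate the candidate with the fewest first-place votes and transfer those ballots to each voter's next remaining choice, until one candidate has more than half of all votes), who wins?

Ivy

Round 1: Ben 32, Ivy 24, Carla 12, Alice 11. Alice eliminated.
Round 2: Ben 32, Ivy 35, Carla 12. Carla eliminated.
Round 3: Ben 32, Ivy 47. Ivy has a majority (≥40).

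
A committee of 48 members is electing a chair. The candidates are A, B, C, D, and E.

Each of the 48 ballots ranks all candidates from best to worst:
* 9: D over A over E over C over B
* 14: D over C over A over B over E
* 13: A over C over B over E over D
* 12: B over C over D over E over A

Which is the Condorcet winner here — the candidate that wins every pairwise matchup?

C vs A: 26–22
C vs B: 36–12
C vs D: 25–23
C vs E: 39–9
C beats every other candidate.

C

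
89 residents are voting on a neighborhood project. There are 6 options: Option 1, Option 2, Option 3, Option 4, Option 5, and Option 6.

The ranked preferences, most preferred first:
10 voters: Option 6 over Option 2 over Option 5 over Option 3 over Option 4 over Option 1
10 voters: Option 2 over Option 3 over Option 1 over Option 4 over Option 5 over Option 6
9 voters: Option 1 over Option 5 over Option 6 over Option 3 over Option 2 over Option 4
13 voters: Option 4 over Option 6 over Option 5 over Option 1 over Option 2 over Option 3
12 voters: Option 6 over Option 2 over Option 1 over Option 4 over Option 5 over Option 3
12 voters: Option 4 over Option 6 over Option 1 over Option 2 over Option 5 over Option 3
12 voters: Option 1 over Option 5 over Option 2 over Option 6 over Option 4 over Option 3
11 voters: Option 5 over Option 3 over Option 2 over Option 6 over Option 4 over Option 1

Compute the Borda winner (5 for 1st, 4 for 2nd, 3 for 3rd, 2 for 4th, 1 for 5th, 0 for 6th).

Option 6

Option 1: 10×0 + 10×3 + 9×5 + 13×2 + 12×3 + 12×3 + 12×5 + 11×0 = 233
Option 2: 10×4 + 10×5 + 9×1 + 13×1 + 12×4 + 12×2 + 12×3 + 11×3 = 253
Option 3: 10×2 + 10×4 + 9×2 + 13×0 + 12×0 + 12×0 + 12×0 + 11×4 = 122
Option 4: 10×1 + 10×2 + 9×0 + 13×5 + 12×2 + 12×5 + 12×1 + 11×1 = 202
Option 5: 10×3 + 10×1 + 9×4 + 13×3 + 12×1 + 12×1 + 12×4 + 11×5 = 242
Option 6: 10×5 + 10×0 + 9×3 + 13×4 + 12×5 + 12×4 + 12×2 + 11×2 = 283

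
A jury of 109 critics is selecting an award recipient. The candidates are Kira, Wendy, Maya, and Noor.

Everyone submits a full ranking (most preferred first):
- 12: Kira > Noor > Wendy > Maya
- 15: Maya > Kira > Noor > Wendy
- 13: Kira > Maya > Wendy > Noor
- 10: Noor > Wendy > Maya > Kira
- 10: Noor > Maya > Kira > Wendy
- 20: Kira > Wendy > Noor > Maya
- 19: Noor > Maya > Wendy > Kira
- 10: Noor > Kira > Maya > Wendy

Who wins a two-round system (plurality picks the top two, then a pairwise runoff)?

Kira

Round 1 first-place votes: Kira 45, Wendy 0, Maya 15, Noor 49. Noor and Kira advance.
Runoff: Noor is ranked above Kira on 49 ballots, Kira above Noor on 60.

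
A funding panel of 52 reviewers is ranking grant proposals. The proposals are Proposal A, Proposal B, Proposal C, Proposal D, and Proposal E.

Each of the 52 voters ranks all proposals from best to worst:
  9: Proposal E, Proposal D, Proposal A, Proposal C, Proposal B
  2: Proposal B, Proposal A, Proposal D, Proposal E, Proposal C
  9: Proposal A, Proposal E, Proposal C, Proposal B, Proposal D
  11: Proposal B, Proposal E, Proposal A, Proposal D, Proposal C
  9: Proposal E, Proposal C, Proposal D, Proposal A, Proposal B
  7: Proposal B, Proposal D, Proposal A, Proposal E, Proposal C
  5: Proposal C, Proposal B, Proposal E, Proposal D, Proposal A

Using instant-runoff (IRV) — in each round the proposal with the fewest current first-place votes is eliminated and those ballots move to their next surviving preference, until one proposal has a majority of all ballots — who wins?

Proposal E

Round 1: Proposal A 9, Proposal B 20, Proposal C 5, Proposal D 0, Proposal E 18. Proposal D eliminated.
Round 2: Proposal A 9, Proposal B 20, Proposal C 5, Proposal E 18. Proposal C eliminated.
Round 3: Proposal A 9, Proposal B 25, Proposal E 18. Proposal A eliminated.
Round 4: Proposal B 25, Proposal E 27. Proposal E has a majority (≥27).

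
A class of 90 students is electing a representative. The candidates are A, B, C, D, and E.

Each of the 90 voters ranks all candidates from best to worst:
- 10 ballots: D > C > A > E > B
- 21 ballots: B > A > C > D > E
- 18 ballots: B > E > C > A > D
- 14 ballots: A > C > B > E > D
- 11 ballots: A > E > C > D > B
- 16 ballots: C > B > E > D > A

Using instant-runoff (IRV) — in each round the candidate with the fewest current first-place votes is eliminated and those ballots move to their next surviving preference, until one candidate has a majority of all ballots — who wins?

Round 1: A 25, B 39, C 16, D 10, E 0. E eliminated.
Round 2: A 25, B 39, C 16, D 10. D eliminated.
Round 3: A 25, B 39, C 26. A eliminated.
Round 4: B 39, C 51. C has a majority (≥46).

C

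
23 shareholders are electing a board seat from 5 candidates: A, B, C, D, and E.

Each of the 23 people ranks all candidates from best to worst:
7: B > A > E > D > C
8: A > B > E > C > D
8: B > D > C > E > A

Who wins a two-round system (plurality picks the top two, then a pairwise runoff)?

B

Round 1 first-place votes: A 8, B 15, C 0, D 0, E 0. B and A advance.
Runoff: B is ranked above A on 15 ballots, A above B on 8.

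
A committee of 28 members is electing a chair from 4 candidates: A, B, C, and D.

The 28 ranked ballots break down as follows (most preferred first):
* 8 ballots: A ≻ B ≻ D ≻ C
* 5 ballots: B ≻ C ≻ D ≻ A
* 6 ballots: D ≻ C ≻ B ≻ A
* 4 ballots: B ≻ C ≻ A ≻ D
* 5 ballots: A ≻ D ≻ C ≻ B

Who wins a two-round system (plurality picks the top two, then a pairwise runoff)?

Round 1 first-place votes: A 13, B 9, C 0, D 6. A and B advance.
Runoff: A is ranked above B on 13 ballots, B above A on 15.

B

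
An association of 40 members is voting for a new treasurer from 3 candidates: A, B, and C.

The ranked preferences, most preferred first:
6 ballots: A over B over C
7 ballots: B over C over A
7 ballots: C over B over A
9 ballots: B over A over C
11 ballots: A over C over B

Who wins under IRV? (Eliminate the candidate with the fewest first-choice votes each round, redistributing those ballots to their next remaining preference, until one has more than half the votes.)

B

Round 1: A 17, B 16, C 7. C eliminated.
Round 2: A 17, B 23. B has a majority (≥21).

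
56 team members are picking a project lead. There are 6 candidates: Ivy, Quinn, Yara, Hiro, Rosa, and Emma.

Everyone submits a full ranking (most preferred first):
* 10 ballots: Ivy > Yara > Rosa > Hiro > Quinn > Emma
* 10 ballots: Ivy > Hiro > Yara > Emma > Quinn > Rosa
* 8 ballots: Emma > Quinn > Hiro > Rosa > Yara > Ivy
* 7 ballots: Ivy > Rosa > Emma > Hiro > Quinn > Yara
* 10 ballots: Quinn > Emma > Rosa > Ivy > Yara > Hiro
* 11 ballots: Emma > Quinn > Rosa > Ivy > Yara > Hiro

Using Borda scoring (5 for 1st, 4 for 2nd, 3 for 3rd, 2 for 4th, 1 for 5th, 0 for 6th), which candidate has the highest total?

Ivy

Ivy: 10×5 + 10×5 + 8×0 + 7×5 + 10×2 + 11×2 = 177
Quinn: 10×1 + 10×1 + 8×4 + 7×1 + 10×5 + 11×4 = 153
Yara: 10×4 + 10×3 + 8×1 + 7×0 + 10×1 + 11×1 = 99
Hiro: 10×2 + 10×4 + 8×3 + 7×2 + 10×0 + 11×0 = 98
Rosa: 10×3 + 10×0 + 8×2 + 7×4 + 10×3 + 11×3 = 137
Emma: 10×0 + 10×2 + 8×5 + 7×3 + 10×4 + 11×5 = 176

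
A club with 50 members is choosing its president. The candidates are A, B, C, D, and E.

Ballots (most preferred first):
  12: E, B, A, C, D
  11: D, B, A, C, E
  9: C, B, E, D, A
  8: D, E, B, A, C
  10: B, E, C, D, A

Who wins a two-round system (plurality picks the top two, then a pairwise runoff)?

E

Round 1 first-place votes: A 0, B 10, C 9, D 19, E 12. D and E advance.
Runoff: D is ranked above E on 19 ballots, E above D on 31.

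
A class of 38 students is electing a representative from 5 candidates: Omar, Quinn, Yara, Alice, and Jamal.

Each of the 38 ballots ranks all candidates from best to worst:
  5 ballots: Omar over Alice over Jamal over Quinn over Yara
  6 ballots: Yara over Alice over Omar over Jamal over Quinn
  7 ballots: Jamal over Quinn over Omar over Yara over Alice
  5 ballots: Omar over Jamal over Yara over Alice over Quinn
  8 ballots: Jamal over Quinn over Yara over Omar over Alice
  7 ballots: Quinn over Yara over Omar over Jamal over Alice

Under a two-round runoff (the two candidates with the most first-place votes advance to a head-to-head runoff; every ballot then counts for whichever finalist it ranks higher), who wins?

Round 1 first-place votes: Omar 10, Quinn 7, Yara 6, Alice 0, Jamal 15. Jamal and Omar advance.
Runoff: Jamal is ranked above Omar on 15 ballots, Omar above Jamal on 23.

Omar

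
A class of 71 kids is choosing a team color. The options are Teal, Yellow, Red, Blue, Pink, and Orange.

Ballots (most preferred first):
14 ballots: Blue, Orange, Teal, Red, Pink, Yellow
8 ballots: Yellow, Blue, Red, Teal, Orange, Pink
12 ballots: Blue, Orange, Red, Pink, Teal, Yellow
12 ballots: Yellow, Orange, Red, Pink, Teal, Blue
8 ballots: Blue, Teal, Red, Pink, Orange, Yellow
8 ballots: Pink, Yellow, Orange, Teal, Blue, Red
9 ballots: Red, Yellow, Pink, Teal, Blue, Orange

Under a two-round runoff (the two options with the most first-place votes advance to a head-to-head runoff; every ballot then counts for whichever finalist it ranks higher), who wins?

Yellow

Round 1 first-place votes: Teal 0, Yellow 20, Red 9, Blue 34, Pink 8, Orange 0. Blue and Yellow advance.
Runoff: Blue is ranked above Yellow on 34 ballots, Yellow above Blue on 37.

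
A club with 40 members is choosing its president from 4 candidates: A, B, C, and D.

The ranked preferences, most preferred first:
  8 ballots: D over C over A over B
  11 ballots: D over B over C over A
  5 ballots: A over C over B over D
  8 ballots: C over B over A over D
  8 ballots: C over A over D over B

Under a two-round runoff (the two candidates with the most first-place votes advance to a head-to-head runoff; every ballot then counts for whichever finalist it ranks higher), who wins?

C

Round 1 first-place votes: A 5, B 0, C 16, D 19. D and C advance.
Runoff: D is ranked above C on 19 ballots, C above D on 21.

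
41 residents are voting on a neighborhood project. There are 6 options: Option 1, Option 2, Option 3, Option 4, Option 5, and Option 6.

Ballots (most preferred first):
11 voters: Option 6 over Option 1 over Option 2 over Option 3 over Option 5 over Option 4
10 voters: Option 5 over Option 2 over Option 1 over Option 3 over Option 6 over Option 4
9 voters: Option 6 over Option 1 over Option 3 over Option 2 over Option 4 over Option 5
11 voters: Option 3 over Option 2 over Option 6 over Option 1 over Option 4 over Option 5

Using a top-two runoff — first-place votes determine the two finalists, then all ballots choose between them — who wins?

Round 1 first-place votes: Option 1 0, Option 2 0, Option 3 11, Option 4 0, Option 5 10, Option 6 20. Option 6 and Option 3 advance.
Runoff: Option 6 is ranked above Option 3 on 20 ballots, Option 3 above Option 6 on 21.

Option 3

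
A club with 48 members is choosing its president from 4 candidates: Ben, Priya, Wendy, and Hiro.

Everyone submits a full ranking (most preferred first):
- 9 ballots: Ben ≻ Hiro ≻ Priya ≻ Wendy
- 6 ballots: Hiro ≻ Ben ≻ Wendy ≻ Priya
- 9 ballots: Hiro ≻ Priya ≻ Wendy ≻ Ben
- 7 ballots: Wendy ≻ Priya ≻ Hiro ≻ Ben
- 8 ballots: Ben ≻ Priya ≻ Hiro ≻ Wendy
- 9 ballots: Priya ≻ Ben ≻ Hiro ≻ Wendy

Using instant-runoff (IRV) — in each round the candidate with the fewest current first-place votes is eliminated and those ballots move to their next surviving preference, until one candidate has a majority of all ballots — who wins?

Priya

Round 1: Ben 17, Priya 9, Wendy 7, Hiro 15. Wendy eliminated.
Round 2: Ben 17, Priya 16, Hiro 15. Hiro eliminated.
Round 3: Ben 23, Priya 25. Priya has a majority (≥25).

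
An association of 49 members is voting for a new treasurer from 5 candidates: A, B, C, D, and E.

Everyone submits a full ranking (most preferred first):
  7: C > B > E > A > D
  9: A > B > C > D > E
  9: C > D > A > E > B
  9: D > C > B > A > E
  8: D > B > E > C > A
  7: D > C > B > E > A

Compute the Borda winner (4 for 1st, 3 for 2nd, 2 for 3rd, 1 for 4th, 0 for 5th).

C

A: 7×1 + 9×4 + 9×2 + 9×1 + 8×0 + 7×0 = 70
B: 7×3 + 9×3 + 9×0 + 9×2 + 8×3 + 7×2 = 104
C: 7×4 + 9×2 + 9×4 + 9×3 + 8×1 + 7×3 = 138
D: 7×0 + 9×1 + 9×3 + 9×4 + 8×4 + 7×4 = 132
E: 7×2 + 9×0 + 9×1 + 9×0 + 8×2 + 7×1 = 46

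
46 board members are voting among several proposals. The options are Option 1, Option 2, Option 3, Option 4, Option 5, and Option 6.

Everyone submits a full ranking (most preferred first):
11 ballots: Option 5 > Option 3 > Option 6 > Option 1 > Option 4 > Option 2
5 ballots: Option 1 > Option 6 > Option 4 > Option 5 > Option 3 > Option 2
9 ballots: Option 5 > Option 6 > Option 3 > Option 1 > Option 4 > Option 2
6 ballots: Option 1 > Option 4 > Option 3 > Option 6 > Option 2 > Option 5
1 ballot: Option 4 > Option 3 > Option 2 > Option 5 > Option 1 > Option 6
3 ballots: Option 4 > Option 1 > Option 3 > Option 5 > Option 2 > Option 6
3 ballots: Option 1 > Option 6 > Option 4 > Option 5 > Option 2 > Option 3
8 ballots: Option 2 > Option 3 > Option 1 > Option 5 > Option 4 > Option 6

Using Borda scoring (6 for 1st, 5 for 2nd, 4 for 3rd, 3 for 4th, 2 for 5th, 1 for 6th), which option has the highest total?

Option 1: 11×3 + 5×6 + 9×3 + 6×6 + 1×2 + 3×5 + 3×6 + 8×4 = 193
Option 2: 11×1 + 5×1 + 9×1 + 6×2 + 1×4 + 3×2 + 3×2 + 8×6 = 101
Option 3: 11×5 + 5×2 + 9×4 + 6×4 + 1×5 + 3×4 + 3×1 + 8×5 = 185
Option 4: 11×2 + 5×4 + 9×2 + 6×5 + 1×6 + 3×6 + 3×4 + 8×2 = 142
Option 5: 11×6 + 5×3 + 9×6 + 6×1 + 1×3 + 3×3 + 3×3 + 8×3 = 186
Option 6: 11×4 + 5×5 + 9×5 + 6×3 + 1×1 + 3×1 + 3×5 + 8×1 = 159

Option 1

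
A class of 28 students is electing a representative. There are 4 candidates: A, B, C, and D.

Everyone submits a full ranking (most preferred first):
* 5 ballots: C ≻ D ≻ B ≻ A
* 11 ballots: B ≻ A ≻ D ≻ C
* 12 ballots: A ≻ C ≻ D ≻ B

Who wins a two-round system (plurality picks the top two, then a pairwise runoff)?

Round 1 first-place votes: A 12, B 11, C 5, D 0. A and B advance.
Runoff: A is ranked above B on 12 ballots, B above A on 16.

B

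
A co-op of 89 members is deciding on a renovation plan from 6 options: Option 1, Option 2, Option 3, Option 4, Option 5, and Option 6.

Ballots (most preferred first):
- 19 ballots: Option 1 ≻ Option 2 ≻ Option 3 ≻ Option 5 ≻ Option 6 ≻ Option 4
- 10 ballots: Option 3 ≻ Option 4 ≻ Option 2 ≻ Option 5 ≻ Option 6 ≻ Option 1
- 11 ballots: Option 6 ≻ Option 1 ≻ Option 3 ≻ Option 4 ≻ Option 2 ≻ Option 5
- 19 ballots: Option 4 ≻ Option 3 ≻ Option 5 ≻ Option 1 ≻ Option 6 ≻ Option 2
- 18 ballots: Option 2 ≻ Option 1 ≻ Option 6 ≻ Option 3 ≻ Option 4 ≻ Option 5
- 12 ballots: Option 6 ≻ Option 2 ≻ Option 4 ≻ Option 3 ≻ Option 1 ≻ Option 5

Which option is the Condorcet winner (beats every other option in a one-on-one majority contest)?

Option 1 vs Option 2: 49–40
Option 1 vs Option 3: 48–41
Option 1 vs Option 4: 48–41
Option 1 vs Option 5: 60–29
Option 1 vs Option 6: 56–33
Option 1 beats every other option.

Option 1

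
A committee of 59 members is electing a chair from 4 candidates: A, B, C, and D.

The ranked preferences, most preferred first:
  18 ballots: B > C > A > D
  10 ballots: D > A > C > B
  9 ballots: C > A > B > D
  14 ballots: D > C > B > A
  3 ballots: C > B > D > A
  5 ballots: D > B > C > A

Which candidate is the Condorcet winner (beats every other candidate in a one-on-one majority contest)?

C

C vs A: 49–10
C vs B: 36–23
C vs D: 30–29
C beats every other candidate.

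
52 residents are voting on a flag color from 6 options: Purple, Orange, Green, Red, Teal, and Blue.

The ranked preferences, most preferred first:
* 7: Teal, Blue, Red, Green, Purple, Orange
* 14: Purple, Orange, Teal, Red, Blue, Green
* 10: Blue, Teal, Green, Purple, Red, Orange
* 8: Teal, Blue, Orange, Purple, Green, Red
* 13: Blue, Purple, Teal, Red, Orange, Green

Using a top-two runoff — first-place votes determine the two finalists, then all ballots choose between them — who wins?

Teal

Round 1 first-place votes: Purple 14, Orange 0, Green 0, Red 0, Teal 15, Blue 23. Blue and Teal advance.
Runoff: Blue is ranked above Teal on 23 ballots, Teal above Blue on 29.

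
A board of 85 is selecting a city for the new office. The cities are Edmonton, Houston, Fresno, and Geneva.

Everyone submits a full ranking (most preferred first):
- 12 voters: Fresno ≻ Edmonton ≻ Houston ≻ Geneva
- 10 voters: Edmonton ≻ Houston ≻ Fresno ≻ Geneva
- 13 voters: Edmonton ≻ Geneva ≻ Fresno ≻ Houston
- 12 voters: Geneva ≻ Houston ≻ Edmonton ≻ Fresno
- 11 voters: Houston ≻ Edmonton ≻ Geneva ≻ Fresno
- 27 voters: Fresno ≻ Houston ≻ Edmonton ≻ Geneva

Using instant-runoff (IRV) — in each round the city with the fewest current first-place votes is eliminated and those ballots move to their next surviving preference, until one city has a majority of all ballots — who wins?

Round 1: Edmonton 23, Houston 11, Fresno 39, Geneva 12. Houston eliminated.
Round 2: Edmonton 34, Fresno 39, Geneva 12. Geneva eliminated.
Round 3: Edmonton 46, Fresno 39. Edmonton has a majority (≥43).

Edmonton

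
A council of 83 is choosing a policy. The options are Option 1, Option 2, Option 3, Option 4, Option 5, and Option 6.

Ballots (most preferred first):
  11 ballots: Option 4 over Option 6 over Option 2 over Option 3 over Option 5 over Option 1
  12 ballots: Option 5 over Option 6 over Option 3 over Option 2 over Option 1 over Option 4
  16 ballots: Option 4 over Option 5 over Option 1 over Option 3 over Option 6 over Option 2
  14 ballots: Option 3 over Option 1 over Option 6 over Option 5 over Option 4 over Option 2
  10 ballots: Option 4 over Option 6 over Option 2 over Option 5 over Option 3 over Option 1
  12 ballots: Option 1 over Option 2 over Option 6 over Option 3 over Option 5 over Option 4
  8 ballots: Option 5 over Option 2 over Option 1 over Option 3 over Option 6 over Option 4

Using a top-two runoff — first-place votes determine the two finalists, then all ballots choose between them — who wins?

Round 1 first-place votes: Option 1 12, Option 2 0, Option 3 14, Option 4 37, Option 5 20, Option 6 0. Option 4 and Option 5 advance.
Runoff: Option 4 is ranked above Option 5 on 37 ballots, Option 5 above Option 4 on 46.

Option 5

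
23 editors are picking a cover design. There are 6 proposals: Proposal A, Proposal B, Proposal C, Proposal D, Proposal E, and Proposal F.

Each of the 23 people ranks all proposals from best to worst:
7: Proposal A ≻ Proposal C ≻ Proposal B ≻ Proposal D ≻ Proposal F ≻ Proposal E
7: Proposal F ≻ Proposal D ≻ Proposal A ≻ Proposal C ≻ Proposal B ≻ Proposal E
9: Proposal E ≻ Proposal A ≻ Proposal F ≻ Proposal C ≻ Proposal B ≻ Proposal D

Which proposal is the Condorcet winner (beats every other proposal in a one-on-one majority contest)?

Proposal A

Proposal A vs Proposal B: 23–0
Proposal A vs Proposal C: 23–0
Proposal A vs Proposal D: 16–7
Proposal A vs Proposal E: 14–9
Proposal A vs Proposal F: 16–7
Proposal A beats every other proposal.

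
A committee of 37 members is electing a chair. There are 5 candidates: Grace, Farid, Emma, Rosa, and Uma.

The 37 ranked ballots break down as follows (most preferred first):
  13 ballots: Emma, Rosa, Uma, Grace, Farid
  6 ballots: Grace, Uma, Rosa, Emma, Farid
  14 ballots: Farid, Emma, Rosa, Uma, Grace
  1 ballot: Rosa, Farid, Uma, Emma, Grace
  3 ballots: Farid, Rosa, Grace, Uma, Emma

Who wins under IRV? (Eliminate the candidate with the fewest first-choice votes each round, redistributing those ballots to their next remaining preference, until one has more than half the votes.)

Round 1: Grace 6, Farid 17, Emma 13, Rosa 1, Uma 0. Uma eliminated.
Round 2: Grace 6, Farid 17, Emma 13, Rosa 1. Rosa eliminated.
Round 3: Grace 6, Farid 18, Emma 13. Grace eliminated.
Round 4: Farid 18, Emma 19. Emma has a majority (≥19).

Emma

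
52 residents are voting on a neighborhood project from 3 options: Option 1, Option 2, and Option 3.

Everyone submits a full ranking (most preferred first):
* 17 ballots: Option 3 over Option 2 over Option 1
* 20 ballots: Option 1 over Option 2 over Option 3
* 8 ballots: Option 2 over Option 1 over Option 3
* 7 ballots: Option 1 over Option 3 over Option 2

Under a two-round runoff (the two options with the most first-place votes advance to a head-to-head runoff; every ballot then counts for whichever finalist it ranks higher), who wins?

Option 1

Round 1 first-place votes: Option 1 27, Option 2 8, Option 3 17. Option 1 and Option 3 advance.
Runoff: Option 1 is ranked above Option 3 on 35 ballots, Option 3 above Option 1 on 17.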